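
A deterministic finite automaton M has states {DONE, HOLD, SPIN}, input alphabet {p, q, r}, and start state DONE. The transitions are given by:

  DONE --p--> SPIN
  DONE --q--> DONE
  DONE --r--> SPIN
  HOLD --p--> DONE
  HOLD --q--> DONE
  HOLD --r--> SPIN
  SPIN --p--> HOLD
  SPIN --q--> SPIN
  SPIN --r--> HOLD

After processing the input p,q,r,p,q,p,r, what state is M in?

HOLD

DONE → SPIN → SPIN → HOLD → DONE → DONE → SPIN → HOLD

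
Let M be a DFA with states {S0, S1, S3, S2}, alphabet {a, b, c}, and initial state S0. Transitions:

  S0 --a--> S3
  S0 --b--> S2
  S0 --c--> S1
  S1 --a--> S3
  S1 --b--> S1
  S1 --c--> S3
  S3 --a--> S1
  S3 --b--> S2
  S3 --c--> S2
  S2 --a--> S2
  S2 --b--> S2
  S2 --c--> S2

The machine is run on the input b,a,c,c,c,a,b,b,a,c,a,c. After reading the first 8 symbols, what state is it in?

S2

start at S0
read 'b': S0 → S2
read 'a': S2 → S2
read 'c': S2 → S2
read 'c': S2 → S2
read 'c': S2 → S2
read 'a': S2 → S2
read 'b': S2 → S2
read 'b': S2 → S2
After 8 symbols: S2.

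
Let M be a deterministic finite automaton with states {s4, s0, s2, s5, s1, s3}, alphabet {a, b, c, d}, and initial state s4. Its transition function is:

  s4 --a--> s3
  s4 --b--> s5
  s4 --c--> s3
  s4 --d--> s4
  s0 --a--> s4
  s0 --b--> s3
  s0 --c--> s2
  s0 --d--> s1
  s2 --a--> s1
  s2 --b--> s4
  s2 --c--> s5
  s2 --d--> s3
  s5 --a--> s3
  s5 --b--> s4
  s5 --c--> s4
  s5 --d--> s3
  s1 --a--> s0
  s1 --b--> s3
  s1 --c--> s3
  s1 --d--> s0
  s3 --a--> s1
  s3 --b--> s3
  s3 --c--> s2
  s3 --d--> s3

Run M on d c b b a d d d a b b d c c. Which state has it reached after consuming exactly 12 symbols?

s4 → s4 → s3 → s3 → s3 → s1 → s0 → s1 → s0 → s4 → s5 → s4 → s4
After 12 symbols: s4.

s4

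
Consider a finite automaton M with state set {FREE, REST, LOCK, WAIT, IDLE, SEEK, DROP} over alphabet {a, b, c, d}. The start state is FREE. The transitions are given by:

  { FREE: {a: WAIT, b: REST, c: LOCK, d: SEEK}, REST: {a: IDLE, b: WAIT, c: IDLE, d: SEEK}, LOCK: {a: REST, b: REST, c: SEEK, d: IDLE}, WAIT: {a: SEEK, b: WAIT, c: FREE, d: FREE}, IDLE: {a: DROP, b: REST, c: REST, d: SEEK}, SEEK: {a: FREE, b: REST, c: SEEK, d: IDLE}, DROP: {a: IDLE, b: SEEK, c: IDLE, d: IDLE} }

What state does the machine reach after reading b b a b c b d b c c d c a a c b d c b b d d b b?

WAIT

start at FREE
read 'b': FREE → REST
read 'b': REST → WAIT
read 'a': WAIT → SEEK
read 'b': SEEK → REST
read 'c': REST → IDLE
read 'b': IDLE → REST
read 'd': REST → SEEK
read 'b': SEEK → REST
read 'c': REST → IDLE
read 'c': IDLE → REST
read 'd': REST → SEEK
read 'c': SEEK → SEEK
read 'a': SEEK → FREE
read 'a': FREE → WAIT
read 'c': WAIT → FREE
read 'b': FREE → REST
read 'd': REST → SEEK
read 'c': SEEK → SEEK
read 'b': SEEK → REST
read 'b': REST → WAIT
read 'd': WAIT → FREE
read 'd': FREE → SEEK
read 'b': SEEK → REST
read 'b': REST → WAIT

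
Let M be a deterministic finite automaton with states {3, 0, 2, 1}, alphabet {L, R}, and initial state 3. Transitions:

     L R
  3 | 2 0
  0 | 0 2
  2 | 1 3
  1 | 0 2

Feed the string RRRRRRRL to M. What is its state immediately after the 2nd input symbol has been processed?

Trace: 3 -R-> 0 -R-> 2
After 2 symbols: 2.

2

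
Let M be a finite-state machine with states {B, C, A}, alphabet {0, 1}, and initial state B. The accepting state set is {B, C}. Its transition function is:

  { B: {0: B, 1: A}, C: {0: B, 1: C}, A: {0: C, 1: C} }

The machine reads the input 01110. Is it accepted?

Trace: B -0-> B -1-> A -1-> C -1-> C -0-> B
End state B is accepting.

Yes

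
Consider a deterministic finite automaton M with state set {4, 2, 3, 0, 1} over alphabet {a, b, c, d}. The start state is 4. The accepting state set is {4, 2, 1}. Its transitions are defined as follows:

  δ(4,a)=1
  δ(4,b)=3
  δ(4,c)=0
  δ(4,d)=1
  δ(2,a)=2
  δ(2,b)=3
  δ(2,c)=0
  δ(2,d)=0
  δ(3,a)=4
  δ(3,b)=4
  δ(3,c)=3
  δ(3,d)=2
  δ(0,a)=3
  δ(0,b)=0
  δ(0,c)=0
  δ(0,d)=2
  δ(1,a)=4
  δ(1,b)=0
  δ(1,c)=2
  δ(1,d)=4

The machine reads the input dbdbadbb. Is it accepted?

Trace: 4 -d-> 1 -b-> 0 -d-> 2 -b-> 3 -a-> 4 -d-> 1 -b-> 0 -b-> 0
End state 0 is not accepting.

No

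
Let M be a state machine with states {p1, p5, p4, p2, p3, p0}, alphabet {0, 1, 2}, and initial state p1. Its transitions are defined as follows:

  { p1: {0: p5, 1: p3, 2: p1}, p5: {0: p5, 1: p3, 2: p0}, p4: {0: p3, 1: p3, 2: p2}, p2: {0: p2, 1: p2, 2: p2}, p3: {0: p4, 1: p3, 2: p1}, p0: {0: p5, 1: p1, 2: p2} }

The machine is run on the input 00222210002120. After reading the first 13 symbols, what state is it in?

p2

p1 → p5 → p5 → p0 → p2 → p2 → p2 → p2 → p2 → p2 → p2 → p2 → p2 → p2
After 13 symbols: p2.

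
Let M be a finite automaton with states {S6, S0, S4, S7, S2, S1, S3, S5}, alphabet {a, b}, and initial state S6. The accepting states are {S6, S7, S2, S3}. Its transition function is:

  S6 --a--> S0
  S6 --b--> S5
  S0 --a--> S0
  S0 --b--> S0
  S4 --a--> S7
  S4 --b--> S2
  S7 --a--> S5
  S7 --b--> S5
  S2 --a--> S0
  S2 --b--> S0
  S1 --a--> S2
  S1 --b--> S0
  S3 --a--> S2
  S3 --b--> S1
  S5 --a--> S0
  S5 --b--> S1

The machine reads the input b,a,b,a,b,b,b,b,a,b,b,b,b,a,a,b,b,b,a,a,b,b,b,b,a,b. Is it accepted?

No

Trace: S6 -b-> S5 -a-> S0 -b-> S0 -a-> S0 -b-> S0 -b-> S0 -b-> S0 -b-> S0 -a-> S0 -b-> S0 -b-> S0 -b-> S0 -b-> S0 -a-> S0 -a-> S0 -b-> S0 -b-> S0 -b-> S0 -a-> S0 -a-> S0 -b-> S0 -b-> S0 -b-> S0 -b-> S0 -a-> S0 -b-> S0
End state S0 is not accepting.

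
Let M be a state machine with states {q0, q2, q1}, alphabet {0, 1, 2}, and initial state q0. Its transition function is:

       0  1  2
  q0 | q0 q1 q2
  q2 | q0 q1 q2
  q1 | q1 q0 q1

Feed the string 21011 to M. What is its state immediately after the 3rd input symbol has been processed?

q0 → q2 → q1 → q1
After 3 symbols: q1.

q1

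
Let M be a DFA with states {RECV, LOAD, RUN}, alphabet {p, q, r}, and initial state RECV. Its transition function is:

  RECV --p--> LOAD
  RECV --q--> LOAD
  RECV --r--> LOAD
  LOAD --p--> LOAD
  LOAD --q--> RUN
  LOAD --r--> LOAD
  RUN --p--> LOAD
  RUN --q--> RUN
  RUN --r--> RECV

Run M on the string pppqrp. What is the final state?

LOAD

RECV → LOAD → LOAD → LOAD → RUN → RECV → LOAD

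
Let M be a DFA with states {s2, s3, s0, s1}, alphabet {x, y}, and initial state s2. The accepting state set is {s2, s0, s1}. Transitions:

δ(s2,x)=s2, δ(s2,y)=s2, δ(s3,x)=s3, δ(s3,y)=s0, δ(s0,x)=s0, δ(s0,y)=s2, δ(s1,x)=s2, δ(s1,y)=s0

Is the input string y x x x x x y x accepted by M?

start at s2
read 'y': s2 → s2
read 'x': s2 → s2
read 'x': s2 → s2
read 'x': s2 → s2
read 'x': s2 → s2
read 'x': s2 → s2
read 'y': s2 → s2
read 'x': s2 → s2
End state s2 is accepting.

Yes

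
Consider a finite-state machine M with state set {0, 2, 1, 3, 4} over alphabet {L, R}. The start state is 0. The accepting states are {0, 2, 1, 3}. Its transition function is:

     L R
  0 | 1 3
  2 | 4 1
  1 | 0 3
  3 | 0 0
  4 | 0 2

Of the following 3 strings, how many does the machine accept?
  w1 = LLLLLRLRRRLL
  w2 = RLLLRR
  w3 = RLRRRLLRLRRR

3

w1: Trace: 0 -L-> 1 -L-> 0 -L-> 1 -L-> 0 -L-> 1 -R-> 3 -L-> 0 -R-> 3 -R-> 0 -R-> 3 -L-> 0 -L-> 1  → end 1, accepted
w2: Trace: 0 -R-> 3 -L-> 0 -L-> 1 -L-> 0 -R-> 3 -R-> 0  → end 0, accepted
w3: Trace: 0 -R-> 3 -L-> 0 -R-> 3 -R-> 0 -R-> 3 -L-> 0 -L-> 1 -R-> 3 -L-> 0 -R-> 3 -R-> 0 -R-> 3  → end 3, accepted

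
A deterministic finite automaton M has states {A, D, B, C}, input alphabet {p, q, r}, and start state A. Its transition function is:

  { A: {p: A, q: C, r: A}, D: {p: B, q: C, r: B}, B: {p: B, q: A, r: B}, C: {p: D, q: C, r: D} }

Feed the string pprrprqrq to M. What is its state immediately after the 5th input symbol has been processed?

A

Trace: A -p-> A -p-> A -r-> A -r-> A -p-> A
After 5 symbols: A.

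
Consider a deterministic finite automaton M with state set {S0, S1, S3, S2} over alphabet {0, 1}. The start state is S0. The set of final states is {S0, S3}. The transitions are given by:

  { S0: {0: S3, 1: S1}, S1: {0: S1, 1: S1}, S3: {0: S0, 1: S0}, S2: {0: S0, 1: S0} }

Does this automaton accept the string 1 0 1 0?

S0 → S1 → S1 → S1 → S1
End state S1 is not accepting.

No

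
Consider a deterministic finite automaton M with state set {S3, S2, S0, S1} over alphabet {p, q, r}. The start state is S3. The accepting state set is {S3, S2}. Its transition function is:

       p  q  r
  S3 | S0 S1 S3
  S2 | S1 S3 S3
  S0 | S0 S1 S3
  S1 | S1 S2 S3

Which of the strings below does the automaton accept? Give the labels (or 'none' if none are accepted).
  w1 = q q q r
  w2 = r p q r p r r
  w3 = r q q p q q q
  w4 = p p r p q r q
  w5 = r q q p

w1:
  start at S3
  read 'q': S3 → S1
  read 'q': S1 → S2
  read 'q': S2 → S3
  read 'r': S3 → S3
  end S3, accepted
w2:
  start at S3
  read 'r': S3 → S3
  read 'p': S3 → S0
  read 'q': S0 → S1
  read 'r': S1 → S3
  read 'p': S3 → S0
  read 'r': S0 → S3
  read 'r': S3 → S3
  end S3, accepted
w3:
  start at S3
  read 'r': S3 → S3
  read 'q': S3 → S1
  read 'q': S1 → S2
  read 'p': S2 → S1
  read 'q': S1 → S2
  read 'q': S2 → S3
  read 'q': S3 → S1
  end S1, rejected
w4:
  start at S3
  read 'p': S3 → S0
  read 'p': S0 → S0
  read 'r': S0 → S3
  read 'p': S3 → S0
  read 'q': S0 → S1
  read 'r': S1 → S3
  read 'q': S3 → S1
  end S1, rejected
w5:
  start at S3
  read 'r': S3 → S3
  read 'q': S3 → S1
  read 'q': S1 → S2
  read 'p': S2 → S1
  end S1, rejected

w1, w2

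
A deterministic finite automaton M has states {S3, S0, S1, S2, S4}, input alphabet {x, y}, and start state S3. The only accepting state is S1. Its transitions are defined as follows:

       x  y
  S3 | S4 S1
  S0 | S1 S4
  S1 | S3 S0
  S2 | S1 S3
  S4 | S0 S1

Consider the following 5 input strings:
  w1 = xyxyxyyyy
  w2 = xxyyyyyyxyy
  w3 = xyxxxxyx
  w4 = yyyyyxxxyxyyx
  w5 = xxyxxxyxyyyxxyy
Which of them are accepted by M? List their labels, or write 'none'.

w1: Trace: S3 -x-> S4 -y-> S1 -x-> S3 -y-> S1 -x-> S3 -y-> S1 -y-> S0 -y-> S4 -y-> S1  → end S1, accepted
w2: Trace: S3 -x-> S4 -x-> S0 -y-> S4 -y-> S1 -y-> S0 -y-> S4 -y-> S1 -y-> S0 -x-> S1 -y-> S0 -y-> S4  → end S4, rejected
w3: Trace: S3 -x-> S4 -y-> S1 -x-> S3 -x-> S4 -x-> S0 -x-> S1 -y-> S0 -x-> S1  → end S1, accepted
w4: Trace: S3 -y-> S1 -y-> S0 -y-> S4 -y-> S1 -y-> S0 -x-> S1 -x-> S3 -x-> S4 -y-> S1 -x-> S3 -y-> S1 -y-> S0 -x-> S1  → end S1, accepted
w5: Trace: S3 -x-> S4 -x-> S0 -y-> S4 -x-> S0 -x-> S1 -x-> S3 -y-> S1 -x-> S3 -y-> S1 -y-> S0 -y-> S4 -x-> S0 -x-> S1 -y-> S0 -y-> S4  → end S4, rejected

w1, w3, w4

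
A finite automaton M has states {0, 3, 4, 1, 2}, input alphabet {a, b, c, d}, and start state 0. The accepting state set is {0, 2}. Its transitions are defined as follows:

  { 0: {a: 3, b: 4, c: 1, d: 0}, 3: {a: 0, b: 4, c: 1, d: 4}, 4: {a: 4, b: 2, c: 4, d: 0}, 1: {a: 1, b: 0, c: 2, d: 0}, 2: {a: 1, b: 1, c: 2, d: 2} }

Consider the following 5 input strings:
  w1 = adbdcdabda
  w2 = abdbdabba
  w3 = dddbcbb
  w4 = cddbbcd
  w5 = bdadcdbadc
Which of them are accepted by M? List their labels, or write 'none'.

w4

w1:
  start at 0
  read 'a': 0 → 3
  read 'd': 3 → 4
  read 'b': 4 → 2
  read 'd': 2 → 2
  read 'c': 2 → 2
  read 'd': 2 → 2
  read 'a': 2 → 1
  read 'b': 1 → 0
  read 'd': 0 → 0
  read 'a': 0 → 3
  end 3, rejected
w2:
  start at 0
  read 'a': 0 → 3
  read 'b': 3 → 4
  read 'd': 4 → 0
  read 'b': 0 → 4
  read 'd': 4 → 0
  read 'a': 0 → 3
  read 'b': 3 → 4
  read 'b': 4 → 2
  read 'a': 2 → 1
  end 1, rejected
w3:
  start at 0
  read 'd': 0 → 0
  read 'd': 0 → 0
  read 'd': 0 → 0
  read 'b': 0 → 4
  read 'c': 4 → 4
  read 'b': 4 → 2
  read 'b': 2 → 1
  end 1, rejected
w4:
  start at 0
  read 'c': 0 → 1
  read 'd': 1 → 0
  read 'd': 0 → 0
  read 'b': 0 → 4
  read 'b': 4 → 2
  read 'c': 2 → 2
  read 'd': 2 → 2
  end 2, accepted
w5:
  start at 0
  read 'b': 0 → 4
  read 'd': 4 → 0
  read 'a': 0 → 3
  read 'd': 3 → 4
  read 'c': 4 → 4
  read 'd': 4 → 0
  read 'b': 0 → 4
  read 'a': 4 → 4
  read 'd': 4 → 0
  read 'c': 0 → 1
  end 1, rejected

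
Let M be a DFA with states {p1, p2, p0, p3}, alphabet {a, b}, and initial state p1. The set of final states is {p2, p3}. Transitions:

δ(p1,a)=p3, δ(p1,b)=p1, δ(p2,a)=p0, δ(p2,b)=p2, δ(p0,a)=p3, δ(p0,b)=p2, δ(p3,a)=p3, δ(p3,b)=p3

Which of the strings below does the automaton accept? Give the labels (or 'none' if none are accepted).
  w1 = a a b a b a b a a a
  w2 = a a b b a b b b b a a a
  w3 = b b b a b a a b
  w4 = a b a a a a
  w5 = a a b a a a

w1, w2, w3, w4, w5

w1: p1 → p3 → p3 → p3 → p3 → p3 → p3 → p3 → p3 → p3 → p3  → end p3, accepted
w2: p1 → p3 → p3 → p3 → p3 → p3 → p3 → p3 → p3 → p3 → p3 → p3 → p3  → end p3, accepted
w3: p1 → p1 → p1 → p1 → p3 → p3 → p3 → p3 → p3  → end p3, accepted
w4: p1 → p3 → p3 → p3 → p3 → p3 → p3  → end p3, accepted
w5: p1 → p3 → p3 → p3 → p3 → p3 → p3  → end p3, accepted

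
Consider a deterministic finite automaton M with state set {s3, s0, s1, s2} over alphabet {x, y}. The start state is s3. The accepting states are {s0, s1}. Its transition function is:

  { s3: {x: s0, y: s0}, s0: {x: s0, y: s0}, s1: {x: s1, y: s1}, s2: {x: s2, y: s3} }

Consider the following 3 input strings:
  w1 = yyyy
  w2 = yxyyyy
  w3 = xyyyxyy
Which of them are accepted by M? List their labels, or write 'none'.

w1, w2, w3

w1: s3 → s0 → s0 → s0 → s0  → end s0, accepted
w2: s3 → s0 → s0 → s0 → s0 → s0 → s0  → end s0, accepted
w3: s3 → s0 → s0 → s0 → s0 → s0 → s0 → s0  → end s0, accepted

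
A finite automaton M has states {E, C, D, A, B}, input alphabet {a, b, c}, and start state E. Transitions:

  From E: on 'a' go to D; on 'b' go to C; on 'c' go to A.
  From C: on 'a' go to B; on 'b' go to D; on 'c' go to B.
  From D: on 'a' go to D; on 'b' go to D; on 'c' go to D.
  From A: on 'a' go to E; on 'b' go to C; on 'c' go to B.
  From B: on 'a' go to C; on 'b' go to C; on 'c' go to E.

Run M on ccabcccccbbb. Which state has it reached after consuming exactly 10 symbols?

D

Trace: E -c-> A -c-> B -a-> C -b-> D -c-> D -c-> D -c-> D -c-> D -c-> D -b-> D
After 10 symbols: D.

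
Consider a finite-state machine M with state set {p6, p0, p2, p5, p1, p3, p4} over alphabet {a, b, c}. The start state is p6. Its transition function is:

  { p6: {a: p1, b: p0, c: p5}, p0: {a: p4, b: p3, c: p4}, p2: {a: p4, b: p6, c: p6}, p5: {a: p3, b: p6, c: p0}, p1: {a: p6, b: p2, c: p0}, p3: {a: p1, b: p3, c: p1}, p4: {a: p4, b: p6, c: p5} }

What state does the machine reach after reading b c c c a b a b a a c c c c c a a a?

p4

Trace: p6 -b-> p0 -c-> p4 -c-> p5 -c-> p0 -a-> p4 -b-> p6 -a-> p1 -b-> p2 -a-> p4 -a-> p4 -c-> p5 -c-> p0 -c-> p4 -c-> p5 -c-> p0 -a-> p4 -a-> p4 -a-> p4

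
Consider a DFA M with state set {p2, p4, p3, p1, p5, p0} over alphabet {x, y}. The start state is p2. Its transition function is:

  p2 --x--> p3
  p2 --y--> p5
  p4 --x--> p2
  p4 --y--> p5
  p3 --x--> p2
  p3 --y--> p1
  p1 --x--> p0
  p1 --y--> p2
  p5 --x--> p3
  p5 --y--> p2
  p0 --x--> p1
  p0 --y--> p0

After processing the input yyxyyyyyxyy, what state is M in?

p2 → p5 → p2 → p3 → p1 → p2 → p5 → p2 → p5 → p3 → p1 → p2

p2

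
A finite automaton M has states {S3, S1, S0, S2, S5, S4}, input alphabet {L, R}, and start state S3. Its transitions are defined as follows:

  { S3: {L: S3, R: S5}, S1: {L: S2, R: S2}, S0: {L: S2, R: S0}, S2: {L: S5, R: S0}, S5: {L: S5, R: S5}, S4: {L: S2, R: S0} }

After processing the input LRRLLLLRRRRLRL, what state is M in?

S5

start at S3
read 'L': S3 → S3
read 'R': S3 → S5
read 'R': S5 → S5
read 'L': S5 → S5
read 'L': S5 → S5
read 'L': S5 → S5
read 'L': S5 → S5
read 'R': S5 → S5
read 'R': S5 → S5
read 'R': S5 → S5
read 'R': S5 → S5
read 'L': S5 → S5
read 'R': S5 → S5
read 'L': S5 → S5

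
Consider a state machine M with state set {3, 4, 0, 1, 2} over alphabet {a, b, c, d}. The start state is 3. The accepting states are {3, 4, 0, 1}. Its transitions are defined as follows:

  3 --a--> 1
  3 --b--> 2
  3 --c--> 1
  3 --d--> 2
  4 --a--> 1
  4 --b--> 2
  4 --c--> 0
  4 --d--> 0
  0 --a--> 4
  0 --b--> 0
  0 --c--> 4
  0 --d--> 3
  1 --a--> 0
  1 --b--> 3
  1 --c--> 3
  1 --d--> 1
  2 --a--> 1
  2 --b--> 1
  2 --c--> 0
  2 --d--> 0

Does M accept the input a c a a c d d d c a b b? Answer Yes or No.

Yes

Trace: 3 -a-> 1 -c-> 3 -a-> 1 -a-> 0 -c-> 4 -d-> 0 -d-> 3 -d-> 2 -c-> 0 -a-> 4 -b-> 2 -b-> 1
End state 1 is accepting.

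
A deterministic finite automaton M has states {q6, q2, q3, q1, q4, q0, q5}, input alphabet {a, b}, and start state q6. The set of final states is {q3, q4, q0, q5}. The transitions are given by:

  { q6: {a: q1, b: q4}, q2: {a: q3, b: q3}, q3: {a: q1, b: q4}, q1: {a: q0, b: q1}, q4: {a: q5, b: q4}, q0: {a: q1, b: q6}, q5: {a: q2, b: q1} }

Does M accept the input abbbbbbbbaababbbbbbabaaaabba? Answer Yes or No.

Yes

q6 → q1 → q1 → q1 → q1 → q1 → q1 → q1 → q1 → q1 → q0 → q1 → q1 → q0 → q6 → q4 → q4 → q4 → q4 → q4 → q5 → q1 → q0 → q1 → q0 → q1 → q1 → q1 → q0
End state q0 is accepting.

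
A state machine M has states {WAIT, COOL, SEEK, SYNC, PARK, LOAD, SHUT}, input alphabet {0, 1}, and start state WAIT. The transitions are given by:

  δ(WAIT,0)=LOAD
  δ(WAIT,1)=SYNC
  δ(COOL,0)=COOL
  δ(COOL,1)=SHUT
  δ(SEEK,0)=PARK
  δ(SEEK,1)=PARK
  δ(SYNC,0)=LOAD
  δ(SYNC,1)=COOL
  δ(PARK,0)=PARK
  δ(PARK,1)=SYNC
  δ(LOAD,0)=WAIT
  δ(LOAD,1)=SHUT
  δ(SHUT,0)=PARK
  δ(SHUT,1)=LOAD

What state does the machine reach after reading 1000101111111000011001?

SHUT

Trace: WAIT -1-> SYNC -0-> LOAD -0-> WAIT -0-> LOAD -1-> SHUT -0-> PARK -1-> SYNC -1-> COOL -1-> SHUT -1-> LOAD -1-> SHUT -1-> LOAD -1-> SHUT -0-> PARK -0-> PARK -0-> PARK -0-> PARK -1-> SYNC -1-> COOL -0-> COOL -0-> COOL -1-> SHUT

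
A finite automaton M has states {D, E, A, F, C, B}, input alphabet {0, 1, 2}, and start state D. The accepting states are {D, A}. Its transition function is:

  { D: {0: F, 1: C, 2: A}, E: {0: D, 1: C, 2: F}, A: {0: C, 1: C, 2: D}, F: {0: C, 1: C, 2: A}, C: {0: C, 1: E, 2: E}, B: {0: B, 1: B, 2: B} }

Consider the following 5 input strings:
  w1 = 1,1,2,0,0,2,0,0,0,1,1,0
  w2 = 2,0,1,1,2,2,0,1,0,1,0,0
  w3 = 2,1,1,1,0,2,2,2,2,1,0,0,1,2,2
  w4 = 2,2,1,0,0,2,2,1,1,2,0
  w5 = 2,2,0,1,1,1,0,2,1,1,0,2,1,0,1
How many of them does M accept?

1

w1: D → C → E → F → C → C → E → D → F → C → E → C → C  → end C, rejected
w2: D → A → C → E → C → E → F → C → E → D → C → C → C  → end C, rejected
w3: D → A → C → E → C → C → E → F → A → D → C → C → C → E → F → A  → end A, accepted
w4: D → A → D → C → C → C → E → F → C → E → F → C  → end C, rejected
w5: D → A → D → F → C → E → C → C → E → C → E → D → A → C → C → E  → end E, rejected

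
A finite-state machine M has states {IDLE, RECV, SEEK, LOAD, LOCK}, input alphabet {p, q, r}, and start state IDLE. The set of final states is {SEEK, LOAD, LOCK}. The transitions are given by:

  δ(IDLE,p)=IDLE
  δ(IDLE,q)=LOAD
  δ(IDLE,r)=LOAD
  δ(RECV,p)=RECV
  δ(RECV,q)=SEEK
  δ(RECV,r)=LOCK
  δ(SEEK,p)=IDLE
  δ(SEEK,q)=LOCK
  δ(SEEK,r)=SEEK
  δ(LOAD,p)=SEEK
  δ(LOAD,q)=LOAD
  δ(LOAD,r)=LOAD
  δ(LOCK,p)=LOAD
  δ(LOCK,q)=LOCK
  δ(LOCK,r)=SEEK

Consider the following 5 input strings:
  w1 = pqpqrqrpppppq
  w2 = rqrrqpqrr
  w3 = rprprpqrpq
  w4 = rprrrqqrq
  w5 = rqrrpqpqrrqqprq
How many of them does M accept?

w1: Trace: IDLE -p-> IDLE -q-> LOAD -p-> SEEK -q-> LOCK -r-> SEEK -q-> LOCK -r-> SEEK -p-> IDLE -p-> IDLE -p-> IDLE -p-> IDLE -p-> IDLE -q-> LOAD  → end LOAD, accepted
w2: Trace: IDLE -r-> LOAD -q-> LOAD -r-> LOAD -r-> LOAD -q-> LOAD -p-> SEEK -q-> LOCK -r-> SEEK -r-> SEEK  → end SEEK, accepted
w3: Trace: IDLE -r-> LOAD -p-> SEEK -r-> SEEK -p-> IDLE -r-> LOAD -p-> SEEK -q-> LOCK -r-> SEEK -p-> IDLE -q-> LOAD  → end LOAD, accepted
w4: Trace: IDLE -r-> LOAD -p-> SEEK -r-> SEEK -r-> SEEK -r-> SEEK -q-> LOCK -q-> LOCK -r-> SEEK -q-> LOCK  → end LOCK, accepted
w5: Trace: IDLE -r-> LOAD -q-> LOAD -r-> LOAD -r-> LOAD -p-> SEEK -q-> LOCK -p-> LOAD -q-> LOAD -r-> LOAD -r-> LOAD -q-> LOAD -q-> LOAD -p-> SEEK -r-> SEEK -q-> LOCK  → end LOCK, accepted

5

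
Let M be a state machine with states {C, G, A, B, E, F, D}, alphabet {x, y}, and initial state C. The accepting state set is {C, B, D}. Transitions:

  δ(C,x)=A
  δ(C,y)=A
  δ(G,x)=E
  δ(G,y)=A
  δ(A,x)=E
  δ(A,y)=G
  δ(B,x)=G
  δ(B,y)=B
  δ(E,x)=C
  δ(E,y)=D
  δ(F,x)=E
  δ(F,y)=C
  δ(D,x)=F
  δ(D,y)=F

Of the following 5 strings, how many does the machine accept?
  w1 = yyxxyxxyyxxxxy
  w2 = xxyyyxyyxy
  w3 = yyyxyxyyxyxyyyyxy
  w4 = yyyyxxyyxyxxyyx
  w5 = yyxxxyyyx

w1:
  start at C
  read 'y': C → A
  read 'y': A → G
  read 'x': G → E
  read 'x': E → C
  read 'y': C → A
  read 'x': A → E
  read 'x': E → C
  read 'y': C → A
  read 'y': A → G
  read 'x': G → E
  read 'x': E → C
  read 'x': C → A
  read 'x': A → E
  read 'y': E → D
  end D, accepted
w2:
  start at C
  read 'x': C → A
  read 'x': A → E
  read 'y': E → D
  read 'y': D → F
  read 'y': F → C
  read 'x': C → A
  read 'y': A → G
  read 'y': G → A
  read 'x': A → E
  read 'y': E → D
  end D, accepted
w3:
  start at C
  read 'y': C → A
  read 'y': A → G
  read 'y': G → A
  read 'x': A → E
  read 'y': E → D
  read 'x': D → F
  read 'y': F → C
  read 'y': C → A
  read 'x': A → E
  read 'y': E → D
  read 'x': D → F
  read 'y': F → C
  read 'y': C → A
  read 'y': A → G
  read 'y': G → A
  read 'x': A → E
  read 'y': E → D
  end D, accepted
w4:
  start at C
  read 'y': C → A
  read 'y': A → G
  read 'y': G → A
  read 'y': A → G
  read 'x': G → E
  read 'x': E → C
  read 'y': C → A
  read 'y': A → G
  read 'x': G → E
  read 'y': E → D
  read 'x': D → F
  read 'x': F → E
  read 'y': E → D
  read 'y': D → F
  read 'x': F → E
  end E, rejected
w5:
  start at C
  read 'y': C → A
  read 'y': A → G
  read 'x': G → E
  read 'x': E → C
  read 'x': C → A
  read 'y': A → G
  read 'y': G → A
  read 'y': A → G
  read 'x': G → E
  end E, rejected

3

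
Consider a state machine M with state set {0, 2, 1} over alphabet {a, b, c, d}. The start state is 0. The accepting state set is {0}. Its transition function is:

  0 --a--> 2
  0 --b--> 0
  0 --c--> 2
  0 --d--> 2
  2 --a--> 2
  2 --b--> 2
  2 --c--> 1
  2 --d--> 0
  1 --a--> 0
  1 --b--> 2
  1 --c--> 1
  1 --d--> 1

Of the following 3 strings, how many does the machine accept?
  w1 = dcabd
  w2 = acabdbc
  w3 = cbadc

w1: Trace: 0 -d-> 2 -c-> 1 -a-> 0 -b-> 0 -d-> 2  → end 2, rejected
w2: Trace: 0 -a-> 2 -c-> 1 -a-> 0 -b-> 0 -d-> 2 -b-> 2 -c-> 1  → end 1, rejected
w3: Trace: 0 -c-> 2 -b-> 2 -a-> 2 -d-> 0 -c-> 2  → end 2, rejected

0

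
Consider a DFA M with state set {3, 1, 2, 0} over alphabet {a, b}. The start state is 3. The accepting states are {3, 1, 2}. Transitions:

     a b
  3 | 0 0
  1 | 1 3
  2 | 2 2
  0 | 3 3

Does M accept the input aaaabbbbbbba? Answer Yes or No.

start at 3
read 'a': 3 → 0
read 'a': 0 → 3
read 'a': 3 → 0
read 'a': 0 → 3
read 'b': 3 → 0
read 'b': 0 → 3
read 'b': 3 → 0
read 'b': 0 → 3
read 'b': 3 → 0
read 'b': 0 → 3
read 'b': 3 → 0
read 'a': 0 → 3
End state 3 is accepting.

Yes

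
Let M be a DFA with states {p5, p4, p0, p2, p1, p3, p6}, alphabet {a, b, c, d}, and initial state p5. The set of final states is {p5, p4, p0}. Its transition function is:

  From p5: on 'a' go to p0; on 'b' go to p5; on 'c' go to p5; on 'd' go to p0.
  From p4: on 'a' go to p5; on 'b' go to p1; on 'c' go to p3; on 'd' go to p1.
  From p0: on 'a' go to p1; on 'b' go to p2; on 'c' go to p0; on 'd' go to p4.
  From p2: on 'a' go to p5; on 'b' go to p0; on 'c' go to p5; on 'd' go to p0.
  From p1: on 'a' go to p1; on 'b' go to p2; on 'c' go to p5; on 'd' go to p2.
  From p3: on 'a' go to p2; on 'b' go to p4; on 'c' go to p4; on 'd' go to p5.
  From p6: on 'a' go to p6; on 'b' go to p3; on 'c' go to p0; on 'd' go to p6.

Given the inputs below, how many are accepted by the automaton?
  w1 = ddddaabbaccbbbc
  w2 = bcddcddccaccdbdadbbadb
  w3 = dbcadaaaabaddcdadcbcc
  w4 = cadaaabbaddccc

3

w1: Trace: p5 -d-> p0 -d-> p4 -d-> p1 -d-> p2 -a-> p5 -a-> p0 -b-> p2 -b-> p0 -a-> p1 -c-> p5 -c-> p5 -b-> p5 -b-> p5 -b-> p5 -c-> p5  → end p5, accepted
w2: Trace: p5 -b-> p5 -c-> p5 -d-> p0 -d-> p4 -c-> p3 -d-> p5 -d-> p0 -c-> p0 -c-> p0 -a-> p1 -c-> p5 -c-> p5 -d-> p0 -b-> p2 -d-> p0 -a-> p1 -d-> p2 -b-> p0 -b-> p2 -a-> p5 -d-> p0 -b-> p2  → end p2, rejected
w3: Trace: p5 -d-> p0 -b-> p2 -c-> p5 -a-> p0 -d-> p4 -a-> p5 -a-> p0 -a-> p1 -a-> p1 -b-> p2 -a-> p5 -d-> p0 -d-> p4 -c-> p3 -d-> p5 -a-> p0 -d-> p4 -c-> p3 -b-> p4 -c-> p3 -c-> p4  → end p4, accepted
w4: Trace: p5 -c-> p5 -a-> p0 -d-> p4 -a-> p5 -a-> p0 -a-> p1 -b-> p2 -b-> p0 -a-> p1 -d-> p2 -d-> p0 -c-> p0 -c-> p0 -c-> p0  → end p0, accepted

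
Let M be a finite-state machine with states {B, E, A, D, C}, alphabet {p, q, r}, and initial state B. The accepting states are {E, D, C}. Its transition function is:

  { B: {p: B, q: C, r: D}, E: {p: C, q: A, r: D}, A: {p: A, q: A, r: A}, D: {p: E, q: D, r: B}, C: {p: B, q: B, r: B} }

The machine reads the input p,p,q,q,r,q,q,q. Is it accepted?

Trace: B -p-> B -p-> B -q-> C -q-> B -r-> D -q-> D -q-> D -q-> D
End state D is accepting.

Yes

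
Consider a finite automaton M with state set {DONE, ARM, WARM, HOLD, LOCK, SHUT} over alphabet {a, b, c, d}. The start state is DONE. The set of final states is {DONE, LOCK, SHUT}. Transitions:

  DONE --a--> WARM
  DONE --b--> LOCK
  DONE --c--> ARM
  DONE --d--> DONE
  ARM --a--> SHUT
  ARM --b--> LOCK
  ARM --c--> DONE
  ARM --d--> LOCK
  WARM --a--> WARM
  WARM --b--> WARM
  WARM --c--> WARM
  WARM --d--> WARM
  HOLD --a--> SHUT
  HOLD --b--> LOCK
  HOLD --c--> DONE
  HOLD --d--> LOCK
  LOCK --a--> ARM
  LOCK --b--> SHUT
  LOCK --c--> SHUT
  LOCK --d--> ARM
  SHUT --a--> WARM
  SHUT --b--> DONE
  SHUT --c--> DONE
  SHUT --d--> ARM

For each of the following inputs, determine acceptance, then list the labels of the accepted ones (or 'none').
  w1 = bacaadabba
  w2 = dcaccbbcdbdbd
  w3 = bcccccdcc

w3

w1: DONE → LOCK → ARM → DONE → WARM → WARM → WARM → WARM → WARM → WARM → WARM  → end WARM, rejected
w2: DONE → DONE → ARM → SHUT → DONE → ARM → LOCK → SHUT → DONE → DONE → LOCK → ARM → LOCK → ARM  → end ARM, rejected
w3: DONE → LOCK → SHUT → DONE → ARM → DONE → ARM → LOCK → SHUT → DONE  → end DONE, accepted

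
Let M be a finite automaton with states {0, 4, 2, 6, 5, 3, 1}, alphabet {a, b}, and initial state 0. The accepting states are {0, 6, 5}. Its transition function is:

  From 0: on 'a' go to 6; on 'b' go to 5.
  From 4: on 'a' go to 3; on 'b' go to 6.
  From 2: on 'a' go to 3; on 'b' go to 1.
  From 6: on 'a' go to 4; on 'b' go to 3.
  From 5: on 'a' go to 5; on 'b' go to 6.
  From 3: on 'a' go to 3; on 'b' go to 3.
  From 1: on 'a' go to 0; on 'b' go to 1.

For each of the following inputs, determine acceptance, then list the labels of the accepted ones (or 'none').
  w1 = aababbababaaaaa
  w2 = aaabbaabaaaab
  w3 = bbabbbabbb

w1: Trace: 0 -a-> 6 -a-> 4 -b-> 6 -a-> 4 -b-> 6 -b-> 3 -a-> 3 -b-> 3 -a-> 3 -b-> 3 -a-> 3 -a-> 3 -a-> 3 -a-> 3 -a-> 3  → end 3, rejected
w2: Trace: 0 -a-> 6 -a-> 4 -a-> 3 -b-> 3 -b-> 3 -a-> 3 -a-> 3 -b-> 3 -a-> 3 -a-> 3 -a-> 3 -a-> 3 -b-> 3  → end 3, rejected
w3: Trace: 0 -b-> 5 -b-> 6 -a-> 4 -b-> 6 -b-> 3 -b-> 3 -a-> 3 -b-> 3 -b-> 3 -b-> 3  → end 3, rejected

none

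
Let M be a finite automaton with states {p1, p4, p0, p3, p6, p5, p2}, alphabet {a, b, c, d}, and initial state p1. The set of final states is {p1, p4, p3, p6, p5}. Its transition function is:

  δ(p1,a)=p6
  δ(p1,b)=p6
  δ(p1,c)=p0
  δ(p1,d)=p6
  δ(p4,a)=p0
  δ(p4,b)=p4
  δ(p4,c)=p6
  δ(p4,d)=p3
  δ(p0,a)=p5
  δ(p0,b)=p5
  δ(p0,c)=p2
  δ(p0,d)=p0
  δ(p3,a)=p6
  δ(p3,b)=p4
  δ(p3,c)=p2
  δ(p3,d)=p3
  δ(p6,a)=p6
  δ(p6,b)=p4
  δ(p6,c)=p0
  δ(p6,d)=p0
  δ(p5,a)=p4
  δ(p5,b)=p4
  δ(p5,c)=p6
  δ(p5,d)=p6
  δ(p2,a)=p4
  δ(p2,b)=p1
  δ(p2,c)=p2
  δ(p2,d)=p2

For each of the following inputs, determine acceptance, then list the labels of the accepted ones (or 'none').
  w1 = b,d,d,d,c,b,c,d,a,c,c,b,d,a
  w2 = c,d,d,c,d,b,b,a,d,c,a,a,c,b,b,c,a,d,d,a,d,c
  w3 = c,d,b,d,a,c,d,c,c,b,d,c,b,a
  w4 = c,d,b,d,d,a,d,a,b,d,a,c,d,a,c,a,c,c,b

w1: p1 → p6 → p0 → p0 → p0 → p2 → p1 → p0 → p0 → p5 → p6 → p0 → p5 → p6 → p6  → end p6, accepted
w2: p1 → p0 → p0 → p0 → p2 → p2 → p1 → p6 → p6 → p0 → p2 → p4 → p0 → p2 → p1 → p6 → p0 → p5 → p6 → p0 → p5 → p6 → p0  → end p0, rejected
w3: p1 → p0 → p0 → p5 → p6 → p6 → p0 → p0 → p2 → p2 → p1 → p6 → p0 → p5 → p4  → end p4, accepted
w4: p1 → p0 → p0 → p5 → p6 → p0 → p5 → p6 → p6 → p4 → p3 → p6 → p0 → p0 → p5 → p6 → p6 → p0 → p2 → p1  → end p1, accepted

w1, w3, w4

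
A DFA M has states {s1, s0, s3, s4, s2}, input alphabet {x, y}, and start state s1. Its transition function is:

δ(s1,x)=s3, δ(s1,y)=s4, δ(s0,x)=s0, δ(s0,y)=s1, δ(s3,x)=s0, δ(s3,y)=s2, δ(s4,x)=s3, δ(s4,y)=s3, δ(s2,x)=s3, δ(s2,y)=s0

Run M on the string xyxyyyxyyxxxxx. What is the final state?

start at s1
read 'x': s1 → s3
read 'y': s3 → s2
read 'x': s2 → s3
read 'y': s3 → s2
read 'y': s2 → s0
read 'y': s0 → s1
read 'x': s1 → s3
read 'y': s3 → s2
read 'y': s2 → s0
read 'x': s0 → s0
read 'x': s0 → s0
read 'x': s0 → s0
read 'x': s0 → s0
read 'x': s0 → s0

s0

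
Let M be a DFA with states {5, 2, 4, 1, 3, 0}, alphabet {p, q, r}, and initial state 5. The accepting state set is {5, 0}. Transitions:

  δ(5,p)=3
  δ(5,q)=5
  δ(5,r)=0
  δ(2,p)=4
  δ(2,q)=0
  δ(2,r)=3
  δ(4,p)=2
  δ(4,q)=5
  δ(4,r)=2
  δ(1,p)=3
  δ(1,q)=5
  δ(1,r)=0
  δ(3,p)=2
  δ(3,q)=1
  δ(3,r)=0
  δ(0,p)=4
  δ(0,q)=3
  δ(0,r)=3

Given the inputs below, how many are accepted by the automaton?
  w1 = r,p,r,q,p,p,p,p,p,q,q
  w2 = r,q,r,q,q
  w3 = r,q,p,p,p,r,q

1

w1: Trace: 5 -r-> 0 -p-> 4 -r-> 2 -q-> 0 -p-> 4 -p-> 2 -p-> 4 -p-> 2 -p-> 4 -q-> 5 -q-> 5  → end 5, accepted
w2: Trace: 5 -r-> 0 -q-> 3 -r-> 0 -q-> 3 -q-> 1  → end 1, rejected
w3: Trace: 5 -r-> 0 -q-> 3 -p-> 2 -p-> 4 -p-> 2 -r-> 3 -q-> 1  → end 1, rejected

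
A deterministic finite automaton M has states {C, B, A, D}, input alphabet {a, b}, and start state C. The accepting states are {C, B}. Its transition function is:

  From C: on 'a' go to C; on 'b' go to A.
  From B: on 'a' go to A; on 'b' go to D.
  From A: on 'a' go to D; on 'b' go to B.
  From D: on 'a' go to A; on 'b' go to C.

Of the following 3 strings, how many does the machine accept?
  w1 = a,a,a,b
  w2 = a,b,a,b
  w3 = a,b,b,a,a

1

w1: C → C → C → C → A  → end A, rejected
w2: C → C → A → D → C  → end C, accepted
w3: C → C → A → B → A → D  → end D, rejected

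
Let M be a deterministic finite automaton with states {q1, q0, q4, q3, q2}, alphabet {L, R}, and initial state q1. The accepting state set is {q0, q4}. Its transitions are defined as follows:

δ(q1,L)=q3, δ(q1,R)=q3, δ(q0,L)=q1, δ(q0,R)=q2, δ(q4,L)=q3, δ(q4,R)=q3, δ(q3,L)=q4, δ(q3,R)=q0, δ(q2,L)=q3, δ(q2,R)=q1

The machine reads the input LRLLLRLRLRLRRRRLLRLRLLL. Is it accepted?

Trace: q1 -L-> q3 -R-> q0 -L-> q1 -L-> q3 -L-> q4 -R-> q3 -L-> q4 -R-> q3 -L-> q4 -R-> q3 -L-> q4 -R-> q3 -R-> q0 -R-> q2 -R-> q1 -L-> q3 -L-> q4 -R-> q3 -L-> q4 -R-> q3 -L-> q4 -L-> q3 -L-> q4
End state q4 is accepting.

Yes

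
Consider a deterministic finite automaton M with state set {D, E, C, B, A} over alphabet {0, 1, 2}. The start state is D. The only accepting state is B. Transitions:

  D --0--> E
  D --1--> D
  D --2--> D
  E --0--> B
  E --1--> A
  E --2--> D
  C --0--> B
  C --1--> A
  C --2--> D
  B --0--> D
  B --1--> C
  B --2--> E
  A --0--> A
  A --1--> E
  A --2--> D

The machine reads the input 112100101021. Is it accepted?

No

start at D
read '1': D → D
read '1': D → D
read '2': D → D
read '1': D → D
read '0': D → E
read '0': E → B
read '1': B → C
read '0': C → B
read '1': B → C
read '0': C → B
read '2': B → E
read '1': E → A
End state A is not accepting.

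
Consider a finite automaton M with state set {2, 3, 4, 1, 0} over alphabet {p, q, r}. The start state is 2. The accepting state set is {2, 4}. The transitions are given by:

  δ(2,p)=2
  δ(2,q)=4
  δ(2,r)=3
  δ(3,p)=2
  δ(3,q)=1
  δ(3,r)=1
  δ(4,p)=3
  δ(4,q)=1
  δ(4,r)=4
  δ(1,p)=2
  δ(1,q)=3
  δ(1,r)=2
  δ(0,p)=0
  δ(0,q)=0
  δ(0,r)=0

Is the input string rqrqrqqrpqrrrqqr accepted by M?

Trace: 2 -r-> 3 -q-> 1 -r-> 2 -q-> 4 -r-> 4 -q-> 1 -q-> 3 -r-> 1 -p-> 2 -q-> 4 -r-> 4 -r-> 4 -r-> 4 -q-> 1 -q-> 3 -r-> 1
End state 1 is not accepting.

No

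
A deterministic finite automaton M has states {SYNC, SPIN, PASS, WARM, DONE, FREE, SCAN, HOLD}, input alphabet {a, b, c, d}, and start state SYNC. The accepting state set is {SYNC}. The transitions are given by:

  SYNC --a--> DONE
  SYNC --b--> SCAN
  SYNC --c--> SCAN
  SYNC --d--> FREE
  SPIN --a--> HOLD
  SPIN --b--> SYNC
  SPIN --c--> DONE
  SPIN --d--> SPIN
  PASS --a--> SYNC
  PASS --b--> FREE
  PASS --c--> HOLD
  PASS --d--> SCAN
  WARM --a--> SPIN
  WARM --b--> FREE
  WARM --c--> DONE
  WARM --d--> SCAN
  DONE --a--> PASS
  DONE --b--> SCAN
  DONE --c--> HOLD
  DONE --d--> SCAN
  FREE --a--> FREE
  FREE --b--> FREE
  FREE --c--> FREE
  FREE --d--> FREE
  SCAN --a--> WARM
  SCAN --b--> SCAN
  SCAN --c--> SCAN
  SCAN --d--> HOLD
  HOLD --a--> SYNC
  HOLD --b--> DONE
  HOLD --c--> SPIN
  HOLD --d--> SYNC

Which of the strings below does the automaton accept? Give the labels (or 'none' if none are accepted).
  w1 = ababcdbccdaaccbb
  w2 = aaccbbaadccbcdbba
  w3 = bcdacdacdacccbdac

none

w1: Trace: SYNC -a-> DONE -b-> SCAN -a-> WARM -b-> FREE -c-> FREE -d-> FREE -b-> FREE -c-> FREE -c-> FREE -d-> FREE -a-> FREE -a-> FREE -c-> FREE -c-> FREE -b-> FREE -b-> FREE  → end FREE, rejected
w2: Trace: SYNC -a-> DONE -a-> PASS -c-> HOLD -c-> SPIN -b-> SYNC -b-> SCAN -a-> WARM -a-> SPIN -d-> SPIN -c-> DONE -c-> HOLD -b-> DONE -c-> HOLD -d-> SYNC -b-> SCAN -b-> SCAN -a-> WARM  → end WARM, rejected
w3: Trace: SYNC -b-> SCAN -c-> SCAN -d-> HOLD -a-> SYNC -c-> SCAN -d-> HOLD -a-> SYNC -c-> SCAN -d-> HOLD -a-> SYNC -c-> SCAN -c-> SCAN -c-> SCAN -b-> SCAN -d-> HOLD -a-> SYNC -c-> SCAN  → end SCAN, rejected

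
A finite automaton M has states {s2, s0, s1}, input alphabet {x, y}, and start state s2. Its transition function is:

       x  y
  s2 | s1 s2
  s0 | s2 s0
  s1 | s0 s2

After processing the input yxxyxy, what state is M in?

s2

Trace: s2 -y-> s2 -x-> s1 -x-> s0 -y-> s0 -x-> s2 -y-> s2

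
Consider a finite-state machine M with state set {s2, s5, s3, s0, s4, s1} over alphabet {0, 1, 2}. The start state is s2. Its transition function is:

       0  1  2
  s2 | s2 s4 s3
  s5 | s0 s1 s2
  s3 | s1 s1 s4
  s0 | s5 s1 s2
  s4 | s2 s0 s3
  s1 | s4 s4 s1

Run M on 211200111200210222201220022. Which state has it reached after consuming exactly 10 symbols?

s3

Trace: s2 -2-> s3 -1-> s1 -1-> s4 -2-> s3 -0-> s1 -0-> s4 -1-> s0 -1-> s1 -1-> s4 -2-> s3
After 10 symbols: s3.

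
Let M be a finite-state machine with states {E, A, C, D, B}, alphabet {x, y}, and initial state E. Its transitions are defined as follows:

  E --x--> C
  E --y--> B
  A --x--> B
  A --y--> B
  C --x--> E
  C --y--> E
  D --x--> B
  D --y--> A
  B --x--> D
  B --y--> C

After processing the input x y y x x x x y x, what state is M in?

start at E
read 'x': E → C
read 'y': C → E
read 'y': E → B
read 'x': B → D
read 'x': D → B
read 'x': B → D
read 'x': D → B
read 'y': B → C
read 'x': C → E

E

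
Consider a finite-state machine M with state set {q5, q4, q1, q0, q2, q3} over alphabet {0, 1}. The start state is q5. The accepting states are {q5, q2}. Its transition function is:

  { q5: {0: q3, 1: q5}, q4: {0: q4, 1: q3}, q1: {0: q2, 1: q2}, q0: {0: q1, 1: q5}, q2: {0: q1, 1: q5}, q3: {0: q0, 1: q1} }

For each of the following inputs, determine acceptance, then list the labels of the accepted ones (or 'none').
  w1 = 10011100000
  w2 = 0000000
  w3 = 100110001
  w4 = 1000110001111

w1: q5 → q5 → q3 → q0 → q5 → q5 → q5 → q3 → q0 → q1 → q2 → q1  → end q1, rejected
w2: q5 → q3 → q0 → q1 → q2 → q1 → q2 → q1  → end q1, rejected
w3: q5 → q5 → q3 → q0 → q5 → q5 → q3 → q0 → q1 → q2  → end q2, accepted
w4: q5 → q5 → q3 → q0 → q1 → q2 → q5 → q3 → q0 → q1 → q2 → q5 → q5 → q5  → end q5, accepted

w3, w4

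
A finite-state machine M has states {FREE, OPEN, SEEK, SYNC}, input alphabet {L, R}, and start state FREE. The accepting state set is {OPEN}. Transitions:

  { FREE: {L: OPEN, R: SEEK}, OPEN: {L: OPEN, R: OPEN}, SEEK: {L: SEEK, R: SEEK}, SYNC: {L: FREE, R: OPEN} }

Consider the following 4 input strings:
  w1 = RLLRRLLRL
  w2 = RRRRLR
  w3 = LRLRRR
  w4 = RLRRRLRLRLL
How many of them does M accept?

1

w1:
  start at FREE
  read 'R': FREE → SEEK
  read 'L': SEEK → SEEK
  read 'L': SEEK → SEEK
  read 'R': SEEK → SEEK
  read 'R': SEEK → SEEK
  read 'L': SEEK → SEEK
  read 'L': SEEK → SEEK
  read 'R': SEEK → SEEK
  read 'L': SEEK → SEEK
  end SEEK, rejected
w2:
  start at FREE
  read 'R': FREE → SEEK
  read 'R': SEEK → SEEK
  read 'R': SEEK → SEEK
  read 'R': SEEK → SEEK
  read 'L': SEEK → SEEK
  read 'R': SEEK → SEEK
  end SEEK, rejected
w3:
  start at FREE
  read 'L': FREE → OPEN
  read 'R': OPEN → OPEN
  read 'L': OPEN → OPEN
  read 'R': OPEN → OPEN
  read 'R': OPEN → OPEN
  read 'R': OPEN → OPEN
  end OPEN, accepted
w4:
  start at FREE
  read 'R': FREE → SEEK
  read 'L': SEEK → SEEK
  read 'R': SEEK → SEEK
  read 'R': SEEK → SEEK
  read 'R': SEEK → SEEK
  read 'L': SEEK → SEEK
  read 'R': SEEK → SEEK
  read 'L': SEEK → SEEK
  read 'R': SEEK → SEEK
  read 'L': SEEK → SEEK
  read 'L': SEEK → SEEK
  end SEEK, rejected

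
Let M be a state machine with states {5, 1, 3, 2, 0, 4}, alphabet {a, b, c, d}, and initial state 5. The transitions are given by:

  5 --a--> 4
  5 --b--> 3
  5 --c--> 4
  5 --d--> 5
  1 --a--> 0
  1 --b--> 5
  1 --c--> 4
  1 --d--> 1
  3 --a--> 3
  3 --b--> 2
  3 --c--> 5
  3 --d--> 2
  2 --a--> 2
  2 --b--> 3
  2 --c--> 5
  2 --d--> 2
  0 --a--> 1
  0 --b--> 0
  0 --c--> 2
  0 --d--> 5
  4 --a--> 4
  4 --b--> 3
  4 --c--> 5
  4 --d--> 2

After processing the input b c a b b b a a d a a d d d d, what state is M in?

2

Trace: 5 -b-> 3 -c-> 5 -a-> 4 -b-> 3 -b-> 2 -b-> 3 -a-> 3 -a-> 3 -d-> 2 -a-> 2 -a-> 2 -d-> 2 -d-> 2 -d-> 2 -d-> 2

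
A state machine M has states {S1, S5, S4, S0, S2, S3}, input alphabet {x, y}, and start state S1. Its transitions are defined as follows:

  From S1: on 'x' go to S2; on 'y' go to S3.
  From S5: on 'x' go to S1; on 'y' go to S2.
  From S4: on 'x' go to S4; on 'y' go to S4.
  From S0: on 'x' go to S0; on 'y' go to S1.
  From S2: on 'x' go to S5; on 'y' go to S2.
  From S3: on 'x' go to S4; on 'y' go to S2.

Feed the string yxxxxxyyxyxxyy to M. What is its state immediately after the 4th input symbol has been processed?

S4

Trace: S1 -y-> S3 -x-> S4 -x-> S4 -x-> S4
After 4 symbols: S4.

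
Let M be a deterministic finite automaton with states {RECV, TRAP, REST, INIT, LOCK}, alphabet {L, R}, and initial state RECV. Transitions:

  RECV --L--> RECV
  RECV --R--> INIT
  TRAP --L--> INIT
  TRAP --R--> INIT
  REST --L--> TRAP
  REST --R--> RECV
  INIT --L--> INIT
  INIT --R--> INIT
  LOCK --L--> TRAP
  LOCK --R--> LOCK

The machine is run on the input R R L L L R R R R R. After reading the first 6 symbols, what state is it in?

Trace: RECV -R-> INIT -R-> INIT -L-> INIT -L-> INIT -L-> INIT -R-> INIT
After 6 symbols: INIT.

INIT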